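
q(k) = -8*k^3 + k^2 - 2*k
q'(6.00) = -854.00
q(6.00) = -1704.00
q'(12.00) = -3434.00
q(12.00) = -13704.00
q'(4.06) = -389.49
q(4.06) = -527.02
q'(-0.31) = -4.93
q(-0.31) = 0.95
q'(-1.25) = -42.00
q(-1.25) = 19.69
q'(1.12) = -29.87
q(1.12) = -12.23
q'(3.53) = -294.00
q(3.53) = -346.49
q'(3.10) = -226.44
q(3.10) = -234.92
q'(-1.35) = -48.44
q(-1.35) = 24.21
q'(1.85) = -80.44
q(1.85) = -50.93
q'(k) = -24*k^2 + 2*k - 2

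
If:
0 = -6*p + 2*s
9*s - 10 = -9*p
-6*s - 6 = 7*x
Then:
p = 5/18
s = 5/6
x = -11/7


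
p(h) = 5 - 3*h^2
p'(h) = -6*h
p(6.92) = -138.66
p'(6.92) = -41.52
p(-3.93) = -41.33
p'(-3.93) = 23.58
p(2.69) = -16.71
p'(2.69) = -16.14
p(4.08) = -44.94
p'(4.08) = -24.48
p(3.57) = -33.23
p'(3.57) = -21.42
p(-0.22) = 4.85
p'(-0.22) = 1.32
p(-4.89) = -66.74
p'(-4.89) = 29.34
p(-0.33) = 4.67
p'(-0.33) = 1.98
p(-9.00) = -238.00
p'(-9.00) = 54.00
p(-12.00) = -427.00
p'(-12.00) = 72.00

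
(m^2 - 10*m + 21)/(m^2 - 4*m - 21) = (m - 3)/(m + 3)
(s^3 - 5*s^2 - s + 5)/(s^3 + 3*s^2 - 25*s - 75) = (s^2 - 1)/(s^2 + 8*s + 15)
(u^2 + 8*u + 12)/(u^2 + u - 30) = (u + 2)/(u - 5)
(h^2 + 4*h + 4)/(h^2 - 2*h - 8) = (h + 2)/(h - 4)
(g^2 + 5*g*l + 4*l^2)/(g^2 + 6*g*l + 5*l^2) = (g + 4*l)/(g + 5*l)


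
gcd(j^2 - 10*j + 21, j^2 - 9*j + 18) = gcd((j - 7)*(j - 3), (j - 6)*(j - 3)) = j - 3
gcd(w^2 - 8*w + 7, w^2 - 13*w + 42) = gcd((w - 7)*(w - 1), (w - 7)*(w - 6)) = w - 7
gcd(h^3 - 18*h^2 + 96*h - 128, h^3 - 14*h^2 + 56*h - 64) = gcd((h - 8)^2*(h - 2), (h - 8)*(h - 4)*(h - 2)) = h^2 - 10*h + 16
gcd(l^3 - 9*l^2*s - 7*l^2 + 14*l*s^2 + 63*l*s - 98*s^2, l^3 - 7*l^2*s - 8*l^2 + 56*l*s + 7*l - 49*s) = -l^2 + 7*l*s + 7*l - 49*s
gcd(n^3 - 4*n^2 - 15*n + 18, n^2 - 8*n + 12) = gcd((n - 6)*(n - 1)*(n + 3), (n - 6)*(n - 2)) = n - 6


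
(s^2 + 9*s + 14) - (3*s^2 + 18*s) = -2*s^2 - 9*s + 14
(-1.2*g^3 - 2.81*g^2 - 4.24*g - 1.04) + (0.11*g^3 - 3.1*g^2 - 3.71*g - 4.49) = -1.09*g^3 - 5.91*g^2 - 7.95*g - 5.53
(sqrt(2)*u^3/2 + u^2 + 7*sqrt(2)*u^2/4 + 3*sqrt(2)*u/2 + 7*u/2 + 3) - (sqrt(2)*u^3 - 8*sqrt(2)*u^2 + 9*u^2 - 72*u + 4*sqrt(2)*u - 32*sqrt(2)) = -sqrt(2)*u^3/2 - 8*u^2 + 39*sqrt(2)*u^2/4 - 5*sqrt(2)*u/2 + 151*u/2 + 3 + 32*sqrt(2)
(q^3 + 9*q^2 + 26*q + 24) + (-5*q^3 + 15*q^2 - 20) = -4*q^3 + 24*q^2 + 26*q + 4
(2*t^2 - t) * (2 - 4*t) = -8*t^3 + 8*t^2 - 2*t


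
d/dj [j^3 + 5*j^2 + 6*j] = 3*j^2 + 10*j + 6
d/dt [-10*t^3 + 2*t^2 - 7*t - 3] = -30*t^2 + 4*t - 7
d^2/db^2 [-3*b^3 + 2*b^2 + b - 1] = 4 - 18*b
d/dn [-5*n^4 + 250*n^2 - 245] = 20*n*(25 - n^2)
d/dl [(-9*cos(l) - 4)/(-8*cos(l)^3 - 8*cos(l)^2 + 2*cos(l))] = 2*(18*cos(l)^3 + 21*cos(l)^2 + 8*cos(l) - 1)*sin(l)/((-4*sin(l)^2 + 4*cos(l) + 3)^2*cos(l)^2)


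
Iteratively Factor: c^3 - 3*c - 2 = (c + 1)*(c^2 - c - 2) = (c + 1)^2*(c - 2)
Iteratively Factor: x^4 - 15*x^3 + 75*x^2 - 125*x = (x - 5)*(x^3 - 10*x^2 + 25*x) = (x - 5)^2*(x^2 - 5*x) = (x - 5)^3*(x)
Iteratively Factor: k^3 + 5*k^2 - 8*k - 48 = (k - 3)*(k^2 + 8*k + 16) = (k - 3)*(k + 4)*(k + 4)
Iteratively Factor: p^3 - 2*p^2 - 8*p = (p)*(p^2 - 2*p - 8) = p*(p - 4)*(p + 2)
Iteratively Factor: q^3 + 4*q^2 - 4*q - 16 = (q - 2)*(q^2 + 6*q + 8) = (q - 2)*(q + 4)*(q + 2)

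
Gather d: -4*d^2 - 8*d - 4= -4*d^2 - 8*d - 4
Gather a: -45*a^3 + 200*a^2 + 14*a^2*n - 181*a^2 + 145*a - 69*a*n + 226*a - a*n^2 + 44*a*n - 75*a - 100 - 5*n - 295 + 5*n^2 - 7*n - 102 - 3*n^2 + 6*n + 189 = -45*a^3 + a^2*(14*n + 19) + a*(-n^2 - 25*n + 296) + 2*n^2 - 6*n - 308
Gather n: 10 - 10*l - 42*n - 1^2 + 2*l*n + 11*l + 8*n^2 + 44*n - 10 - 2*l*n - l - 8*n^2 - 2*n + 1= 0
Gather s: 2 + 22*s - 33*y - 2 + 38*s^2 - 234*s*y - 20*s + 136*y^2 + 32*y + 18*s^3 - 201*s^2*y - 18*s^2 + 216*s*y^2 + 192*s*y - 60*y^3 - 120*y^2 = 18*s^3 + s^2*(20 - 201*y) + s*(216*y^2 - 42*y + 2) - 60*y^3 + 16*y^2 - y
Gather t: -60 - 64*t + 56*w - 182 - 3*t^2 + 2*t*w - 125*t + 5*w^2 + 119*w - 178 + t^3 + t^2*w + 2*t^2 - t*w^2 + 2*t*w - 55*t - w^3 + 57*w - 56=t^3 + t^2*(w - 1) + t*(-w^2 + 4*w - 244) - w^3 + 5*w^2 + 232*w - 476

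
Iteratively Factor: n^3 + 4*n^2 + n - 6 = (n + 3)*(n^2 + n - 2) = (n + 2)*(n + 3)*(n - 1)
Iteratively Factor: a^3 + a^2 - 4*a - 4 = (a + 1)*(a^2 - 4) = (a + 1)*(a + 2)*(a - 2)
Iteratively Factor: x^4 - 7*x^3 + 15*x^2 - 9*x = (x - 3)*(x^3 - 4*x^2 + 3*x) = (x - 3)*(x - 1)*(x^2 - 3*x) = x*(x - 3)*(x - 1)*(x - 3)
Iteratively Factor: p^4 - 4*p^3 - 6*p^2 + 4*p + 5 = (p - 1)*(p^3 - 3*p^2 - 9*p - 5) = (p - 1)*(p + 1)*(p^2 - 4*p - 5) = (p - 1)*(p + 1)^2*(p - 5)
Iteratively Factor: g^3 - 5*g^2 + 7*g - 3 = (g - 1)*(g^2 - 4*g + 3) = (g - 1)^2*(g - 3)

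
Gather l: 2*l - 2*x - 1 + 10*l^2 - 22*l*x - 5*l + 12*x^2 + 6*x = 10*l^2 + l*(-22*x - 3) + 12*x^2 + 4*x - 1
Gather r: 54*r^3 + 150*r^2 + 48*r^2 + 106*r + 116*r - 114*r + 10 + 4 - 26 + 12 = 54*r^3 + 198*r^2 + 108*r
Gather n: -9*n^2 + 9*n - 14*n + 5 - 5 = -9*n^2 - 5*n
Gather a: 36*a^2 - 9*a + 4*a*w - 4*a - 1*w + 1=36*a^2 + a*(4*w - 13) - w + 1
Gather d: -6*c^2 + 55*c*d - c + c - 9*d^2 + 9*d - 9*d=-6*c^2 + 55*c*d - 9*d^2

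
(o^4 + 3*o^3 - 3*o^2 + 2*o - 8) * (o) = o^5 + 3*o^4 - 3*o^3 + 2*o^2 - 8*o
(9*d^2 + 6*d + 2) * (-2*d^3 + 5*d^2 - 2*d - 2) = -18*d^5 + 33*d^4 + 8*d^3 - 20*d^2 - 16*d - 4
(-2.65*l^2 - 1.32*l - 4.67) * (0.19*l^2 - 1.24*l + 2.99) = -0.5035*l^4 + 3.0352*l^3 - 7.174*l^2 + 1.844*l - 13.9633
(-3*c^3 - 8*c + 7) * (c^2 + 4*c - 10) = -3*c^5 - 12*c^4 + 22*c^3 - 25*c^2 + 108*c - 70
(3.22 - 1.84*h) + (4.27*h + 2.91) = 2.43*h + 6.13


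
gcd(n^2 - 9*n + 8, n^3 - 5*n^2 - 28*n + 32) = n^2 - 9*n + 8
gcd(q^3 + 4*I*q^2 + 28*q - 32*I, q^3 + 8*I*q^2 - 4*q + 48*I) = q - 2*I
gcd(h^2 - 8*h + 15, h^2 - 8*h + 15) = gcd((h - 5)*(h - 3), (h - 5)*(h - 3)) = h^2 - 8*h + 15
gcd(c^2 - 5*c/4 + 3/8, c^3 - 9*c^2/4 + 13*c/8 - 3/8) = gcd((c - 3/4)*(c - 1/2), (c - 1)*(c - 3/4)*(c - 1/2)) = c^2 - 5*c/4 + 3/8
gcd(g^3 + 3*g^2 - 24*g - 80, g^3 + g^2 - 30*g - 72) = g + 4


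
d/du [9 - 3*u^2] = -6*u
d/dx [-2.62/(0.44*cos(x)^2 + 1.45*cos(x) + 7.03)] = -(2.3056*cos(x) + 3.799)*sin(x)/(0.44*cos(x)^2 + 1.45*cos(x) + 7.03)^2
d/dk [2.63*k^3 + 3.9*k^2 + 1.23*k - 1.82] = 7.89*k^2 + 7.8*k + 1.23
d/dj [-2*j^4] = -8*j^3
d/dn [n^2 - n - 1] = 2*n - 1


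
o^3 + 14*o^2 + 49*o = o*(o + 7)^2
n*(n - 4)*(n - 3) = n^3 - 7*n^2 + 12*n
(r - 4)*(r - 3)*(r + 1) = r^3 - 6*r^2 + 5*r + 12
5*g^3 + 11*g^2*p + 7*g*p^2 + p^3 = (g + p)^2*(5*g + p)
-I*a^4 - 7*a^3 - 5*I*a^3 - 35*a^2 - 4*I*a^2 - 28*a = a*(a + 4)*(a - 7*I)*(-I*a - I)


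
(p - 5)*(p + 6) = p^2 + p - 30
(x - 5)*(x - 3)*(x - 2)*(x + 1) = x^4 - 9*x^3 + 21*x^2 + x - 30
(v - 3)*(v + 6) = v^2 + 3*v - 18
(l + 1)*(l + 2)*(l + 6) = l^3 + 9*l^2 + 20*l + 12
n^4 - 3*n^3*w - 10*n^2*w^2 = n^2*(n - 5*w)*(n + 2*w)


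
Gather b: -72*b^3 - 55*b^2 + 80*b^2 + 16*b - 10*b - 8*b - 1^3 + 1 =-72*b^3 + 25*b^2 - 2*b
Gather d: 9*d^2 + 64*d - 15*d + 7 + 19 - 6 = 9*d^2 + 49*d + 20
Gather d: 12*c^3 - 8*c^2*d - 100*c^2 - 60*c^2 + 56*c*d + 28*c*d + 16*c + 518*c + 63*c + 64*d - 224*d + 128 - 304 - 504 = 12*c^3 - 160*c^2 + 597*c + d*(-8*c^2 + 84*c - 160) - 680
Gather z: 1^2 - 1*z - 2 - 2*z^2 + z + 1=-2*z^2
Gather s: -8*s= -8*s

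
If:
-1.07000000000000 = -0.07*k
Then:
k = 15.29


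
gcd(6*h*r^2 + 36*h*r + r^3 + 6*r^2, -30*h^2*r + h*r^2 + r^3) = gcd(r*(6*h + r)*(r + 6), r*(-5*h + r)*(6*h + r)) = 6*h*r + r^2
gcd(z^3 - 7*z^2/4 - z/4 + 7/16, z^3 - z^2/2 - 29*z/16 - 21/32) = z^2 - 5*z/4 - 7/8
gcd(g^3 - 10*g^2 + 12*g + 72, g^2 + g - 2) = g + 2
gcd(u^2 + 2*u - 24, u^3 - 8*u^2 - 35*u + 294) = u + 6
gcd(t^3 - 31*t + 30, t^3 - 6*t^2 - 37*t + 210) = t^2 + t - 30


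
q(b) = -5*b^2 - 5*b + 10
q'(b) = -10*b - 5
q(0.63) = 4.87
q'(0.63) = -11.30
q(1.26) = -4.24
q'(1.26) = -17.60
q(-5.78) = -128.14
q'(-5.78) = 52.80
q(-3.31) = -28.23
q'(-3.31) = 28.10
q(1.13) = -2.03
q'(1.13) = -16.30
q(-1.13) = 9.27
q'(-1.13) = 6.30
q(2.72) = -40.59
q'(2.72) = -32.20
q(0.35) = 7.64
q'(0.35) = -8.50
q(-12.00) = -650.00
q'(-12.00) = 115.00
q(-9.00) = -350.00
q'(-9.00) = 85.00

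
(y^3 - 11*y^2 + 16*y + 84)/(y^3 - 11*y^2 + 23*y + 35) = (y^2 - 4*y - 12)/(y^2 - 4*y - 5)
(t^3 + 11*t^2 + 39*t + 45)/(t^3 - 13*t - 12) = (t^2 + 8*t + 15)/(t^2 - 3*t - 4)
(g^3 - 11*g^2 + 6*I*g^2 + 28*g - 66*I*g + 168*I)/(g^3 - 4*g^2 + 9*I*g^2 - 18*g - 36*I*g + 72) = (g - 7)/(g + 3*I)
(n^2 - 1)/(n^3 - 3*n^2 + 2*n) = (n + 1)/(n*(n - 2))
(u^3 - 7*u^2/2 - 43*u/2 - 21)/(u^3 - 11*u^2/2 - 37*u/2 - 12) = (u^2 - 5*u - 14)/(u^2 - 7*u - 8)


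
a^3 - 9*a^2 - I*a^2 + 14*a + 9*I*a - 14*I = (a - 7)*(a - 2)*(a - I)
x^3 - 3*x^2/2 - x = x*(x - 2)*(x + 1/2)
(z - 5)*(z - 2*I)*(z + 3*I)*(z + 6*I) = z^4 - 5*z^3 + 7*I*z^3 - 35*I*z^2 + 36*I*z - 180*I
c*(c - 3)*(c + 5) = c^3 + 2*c^2 - 15*c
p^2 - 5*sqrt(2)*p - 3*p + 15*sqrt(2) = (p - 3)*(p - 5*sqrt(2))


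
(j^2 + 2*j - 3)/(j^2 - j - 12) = (j - 1)/(j - 4)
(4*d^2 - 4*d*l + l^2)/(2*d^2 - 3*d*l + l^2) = (2*d - l)/(d - l)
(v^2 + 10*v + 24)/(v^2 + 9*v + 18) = (v + 4)/(v + 3)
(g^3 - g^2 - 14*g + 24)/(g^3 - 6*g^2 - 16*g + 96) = (g^2 - 5*g + 6)/(g^2 - 10*g + 24)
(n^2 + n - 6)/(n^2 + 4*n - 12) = (n + 3)/(n + 6)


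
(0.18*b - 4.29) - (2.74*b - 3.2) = -2.56*b - 1.09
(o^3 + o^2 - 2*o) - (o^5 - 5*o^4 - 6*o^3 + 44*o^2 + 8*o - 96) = -o^5 + 5*o^4 + 7*o^3 - 43*o^2 - 10*o + 96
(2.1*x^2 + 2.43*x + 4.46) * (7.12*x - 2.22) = 14.952*x^3 + 12.6396*x^2 + 26.3606*x - 9.9012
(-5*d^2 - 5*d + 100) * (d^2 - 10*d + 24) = -5*d^4 + 45*d^3 + 30*d^2 - 1120*d + 2400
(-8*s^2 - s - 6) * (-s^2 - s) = 8*s^4 + 9*s^3 + 7*s^2 + 6*s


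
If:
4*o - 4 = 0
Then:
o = 1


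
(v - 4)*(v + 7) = v^2 + 3*v - 28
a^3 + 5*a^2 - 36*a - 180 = (a - 6)*(a + 5)*(a + 6)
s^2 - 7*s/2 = s*(s - 7/2)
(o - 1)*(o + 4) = o^2 + 3*o - 4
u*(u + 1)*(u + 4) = u^3 + 5*u^2 + 4*u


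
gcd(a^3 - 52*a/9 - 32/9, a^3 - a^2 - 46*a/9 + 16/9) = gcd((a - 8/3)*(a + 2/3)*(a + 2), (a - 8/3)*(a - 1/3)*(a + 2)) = a^2 - 2*a/3 - 16/3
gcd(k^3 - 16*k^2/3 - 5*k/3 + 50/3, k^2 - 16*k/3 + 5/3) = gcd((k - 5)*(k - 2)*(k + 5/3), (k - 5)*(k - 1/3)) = k - 5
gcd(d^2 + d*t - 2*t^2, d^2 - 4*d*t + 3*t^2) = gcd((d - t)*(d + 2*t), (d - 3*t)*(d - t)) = -d + t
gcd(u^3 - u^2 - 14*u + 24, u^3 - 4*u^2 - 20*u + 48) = u^2 + 2*u - 8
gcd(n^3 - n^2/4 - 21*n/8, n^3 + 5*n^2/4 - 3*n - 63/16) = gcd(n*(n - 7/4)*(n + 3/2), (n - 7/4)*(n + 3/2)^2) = n^2 - n/4 - 21/8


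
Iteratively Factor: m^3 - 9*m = (m + 3)*(m^2 - 3*m) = m*(m + 3)*(m - 3)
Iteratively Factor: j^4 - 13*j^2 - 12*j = (j + 1)*(j^3 - j^2 - 12*j) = j*(j + 1)*(j^2 - j - 12) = j*(j + 1)*(j + 3)*(j - 4)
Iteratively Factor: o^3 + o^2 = (o)*(o^2 + o) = o*(o + 1)*(o)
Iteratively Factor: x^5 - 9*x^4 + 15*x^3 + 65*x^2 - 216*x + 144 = (x - 1)*(x^4 - 8*x^3 + 7*x^2 + 72*x - 144) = (x - 4)*(x - 1)*(x^3 - 4*x^2 - 9*x + 36) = (x - 4)*(x - 1)*(x + 3)*(x^2 - 7*x + 12) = (x - 4)^2*(x - 1)*(x + 3)*(x - 3)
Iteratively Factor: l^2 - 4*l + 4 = (l - 2)*(l - 2)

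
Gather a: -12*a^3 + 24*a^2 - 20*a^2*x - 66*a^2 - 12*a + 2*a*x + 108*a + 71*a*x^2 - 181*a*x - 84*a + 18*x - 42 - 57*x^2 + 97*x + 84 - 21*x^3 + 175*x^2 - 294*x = -12*a^3 + a^2*(-20*x - 42) + a*(71*x^2 - 179*x + 12) - 21*x^3 + 118*x^2 - 179*x + 42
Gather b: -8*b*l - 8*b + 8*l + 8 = b*(-8*l - 8) + 8*l + 8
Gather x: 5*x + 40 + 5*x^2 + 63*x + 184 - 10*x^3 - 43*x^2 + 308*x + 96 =-10*x^3 - 38*x^2 + 376*x + 320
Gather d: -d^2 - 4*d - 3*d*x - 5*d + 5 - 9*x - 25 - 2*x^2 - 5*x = -d^2 + d*(-3*x - 9) - 2*x^2 - 14*x - 20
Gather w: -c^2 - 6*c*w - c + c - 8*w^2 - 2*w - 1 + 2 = -c^2 - 8*w^2 + w*(-6*c - 2) + 1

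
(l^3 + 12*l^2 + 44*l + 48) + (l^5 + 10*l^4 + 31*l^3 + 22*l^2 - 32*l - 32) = l^5 + 10*l^4 + 32*l^3 + 34*l^2 + 12*l + 16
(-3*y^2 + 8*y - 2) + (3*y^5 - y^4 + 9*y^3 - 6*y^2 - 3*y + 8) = 3*y^5 - y^4 + 9*y^3 - 9*y^2 + 5*y + 6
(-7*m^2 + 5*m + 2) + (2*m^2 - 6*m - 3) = -5*m^2 - m - 1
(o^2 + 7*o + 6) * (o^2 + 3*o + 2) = o^4 + 10*o^3 + 29*o^2 + 32*o + 12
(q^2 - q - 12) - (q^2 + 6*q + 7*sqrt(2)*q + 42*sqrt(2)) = -7*sqrt(2)*q - 7*q - 42*sqrt(2) - 12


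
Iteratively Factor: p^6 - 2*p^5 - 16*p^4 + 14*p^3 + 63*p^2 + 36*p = (p + 3)*(p^5 - 5*p^4 - p^3 + 17*p^2 + 12*p) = (p - 3)*(p + 3)*(p^4 - 2*p^3 - 7*p^2 - 4*p) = (p - 3)*(p + 1)*(p + 3)*(p^3 - 3*p^2 - 4*p) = (p - 4)*(p - 3)*(p + 1)*(p + 3)*(p^2 + p) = p*(p - 4)*(p - 3)*(p + 1)*(p + 3)*(p + 1)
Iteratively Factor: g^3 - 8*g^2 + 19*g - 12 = (g - 4)*(g^2 - 4*g + 3) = (g - 4)*(g - 3)*(g - 1)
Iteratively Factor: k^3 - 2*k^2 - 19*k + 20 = (k - 1)*(k^2 - k - 20) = (k - 5)*(k - 1)*(k + 4)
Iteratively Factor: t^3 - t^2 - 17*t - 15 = (t - 5)*(t^2 + 4*t + 3) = (t - 5)*(t + 1)*(t + 3)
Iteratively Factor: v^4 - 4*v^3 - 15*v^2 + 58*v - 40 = (v + 4)*(v^3 - 8*v^2 + 17*v - 10) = (v - 1)*(v + 4)*(v^2 - 7*v + 10) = (v - 2)*(v - 1)*(v + 4)*(v - 5)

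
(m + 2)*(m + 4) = m^2 + 6*m + 8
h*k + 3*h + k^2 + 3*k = (h + k)*(k + 3)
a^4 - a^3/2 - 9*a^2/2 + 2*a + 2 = (a - 2)*(a - 1)*(a + 1/2)*(a + 2)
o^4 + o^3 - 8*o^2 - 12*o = o*(o - 3)*(o + 2)^2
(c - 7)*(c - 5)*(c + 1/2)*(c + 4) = c^4 - 15*c^3/2 - 17*c^2 + 267*c/2 + 70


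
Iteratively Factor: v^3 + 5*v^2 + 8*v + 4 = (v + 2)*(v^2 + 3*v + 2) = (v + 2)^2*(v + 1)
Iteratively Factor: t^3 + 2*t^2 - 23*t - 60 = (t + 3)*(t^2 - t - 20) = (t - 5)*(t + 3)*(t + 4)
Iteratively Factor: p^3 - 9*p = (p + 3)*(p^2 - 3*p) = (p - 3)*(p + 3)*(p)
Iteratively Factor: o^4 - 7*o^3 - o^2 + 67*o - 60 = (o - 1)*(o^3 - 6*o^2 - 7*o + 60) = (o - 4)*(o - 1)*(o^2 - 2*o - 15) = (o - 5)*(o - 4)*(o - 1)*(o + 3)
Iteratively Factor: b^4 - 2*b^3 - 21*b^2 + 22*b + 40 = (b - 2)*(b^3 - 21*b - 20) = (b - 2)*(b + 4)*(b^2 - 4*b - 5) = (b - 5)*(b - 2)*(b + 4)*(b + 1)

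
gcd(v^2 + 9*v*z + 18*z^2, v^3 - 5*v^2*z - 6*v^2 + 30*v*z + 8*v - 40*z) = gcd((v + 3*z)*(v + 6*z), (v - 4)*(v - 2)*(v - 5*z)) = 1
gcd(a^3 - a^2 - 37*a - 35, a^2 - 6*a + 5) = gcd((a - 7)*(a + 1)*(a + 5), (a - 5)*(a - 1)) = 1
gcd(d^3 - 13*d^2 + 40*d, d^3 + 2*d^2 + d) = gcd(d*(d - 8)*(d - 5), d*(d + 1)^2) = d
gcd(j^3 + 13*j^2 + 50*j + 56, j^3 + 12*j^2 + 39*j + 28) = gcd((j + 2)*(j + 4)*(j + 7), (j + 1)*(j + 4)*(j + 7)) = j^2 + 11*j + 28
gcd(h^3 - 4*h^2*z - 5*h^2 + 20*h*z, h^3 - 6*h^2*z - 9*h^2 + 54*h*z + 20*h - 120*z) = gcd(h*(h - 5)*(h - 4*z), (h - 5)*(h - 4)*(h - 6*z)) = h - 5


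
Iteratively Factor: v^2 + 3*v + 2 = (v + 2)*(v + 1)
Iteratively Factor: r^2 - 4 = (r + 2)*(r - 2)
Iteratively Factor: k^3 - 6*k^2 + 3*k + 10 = (k - 5)*(k^2 - k - 2) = (k - 5)*(k + 1)*(k - 2)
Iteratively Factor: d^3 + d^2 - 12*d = (d - 3)*(d^2 + 4*d) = d*(d - 3)*(d + 4)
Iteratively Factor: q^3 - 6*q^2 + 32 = (q + 2)*(q^2 - 8*q + 16) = (q - 4)*(q + 2)*(q - 4)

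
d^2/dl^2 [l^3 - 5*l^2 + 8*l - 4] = 6*l - 10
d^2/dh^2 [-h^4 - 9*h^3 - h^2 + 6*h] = -12*h^2 - 54*h - 2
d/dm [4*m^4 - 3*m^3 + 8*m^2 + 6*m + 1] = 16*m^3 - 9*m^2 + 16*m + 6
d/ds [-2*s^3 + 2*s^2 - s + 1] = -6*s^2 + 4*s - 1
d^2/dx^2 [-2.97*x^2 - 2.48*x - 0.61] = -5.94000000000000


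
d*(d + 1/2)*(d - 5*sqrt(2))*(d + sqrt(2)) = d^4 - 4*sqrt(2)*d^3 + d^3/2 - 10*d^2 - 2*sqrt(2)*d^2 - 5*d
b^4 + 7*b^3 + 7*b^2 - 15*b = b*(b - 1)*(b + 3)*(b + 5)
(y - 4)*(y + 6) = y^2 + 2*y - 24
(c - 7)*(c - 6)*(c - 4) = c^3 - 17*c^2 + 94*c - 168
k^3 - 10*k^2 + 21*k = k*(k - 7)*(k - 3)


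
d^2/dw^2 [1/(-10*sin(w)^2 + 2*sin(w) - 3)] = 2*(200*sin(w)^4 - 30*sin(w)^3 - 358*sin(w)^2 + 63*sin(w) + 26)/(10*sin(w)^2 - 2*sin(w) + 3)^3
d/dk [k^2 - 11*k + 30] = 2*k - 11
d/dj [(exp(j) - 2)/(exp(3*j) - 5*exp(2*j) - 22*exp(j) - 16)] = ((exp(j) - 2)*(-3*exp(2*j) + 10*exp(j) + 22) + exp(3*j) - 5*exp(2*j) - 22*exp(j) - 16)*exp(j)/(-exp(3*j) + 5*exp(2*j) + 22*exp(j) + 16)^2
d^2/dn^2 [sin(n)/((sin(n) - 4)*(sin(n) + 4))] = -(sin(n)^4 + 94*sin(n)^2 + 160)*sin(n)/((sin(n) - 4)^3*(sin(n) + 4)^3)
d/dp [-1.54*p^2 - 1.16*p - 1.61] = -3.08*p - 1.16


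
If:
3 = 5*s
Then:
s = 3/5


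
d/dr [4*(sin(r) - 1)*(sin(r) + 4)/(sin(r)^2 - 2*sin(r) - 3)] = 4*(-5*sin(r)^2 + 2*sin(r) - 17)*cos(r)/((sin(r) - 3)^2*(sin(r) + 1)^2)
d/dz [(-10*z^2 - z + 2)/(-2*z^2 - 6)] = (-z^2 + 64*z + 3)/(2*(z^4 + 6*z^2 + 9))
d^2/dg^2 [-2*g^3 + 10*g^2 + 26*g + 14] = 20 - 12*g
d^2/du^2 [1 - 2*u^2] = -4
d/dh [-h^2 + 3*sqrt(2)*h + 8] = -2*h + 3*sqrt(2)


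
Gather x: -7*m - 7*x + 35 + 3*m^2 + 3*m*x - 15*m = 3*m^2 - 22*m + x*(3*m - 7) + 35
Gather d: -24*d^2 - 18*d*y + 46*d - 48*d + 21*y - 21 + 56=-24*d^2 + d*(-18*y - 2) + 21*y + 35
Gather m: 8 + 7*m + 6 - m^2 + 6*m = -m^2 + 13*m + 14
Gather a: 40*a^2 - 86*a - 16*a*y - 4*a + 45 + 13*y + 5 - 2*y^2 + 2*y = 40*a^2 + a*(-16*y - 90) - 2*y^2 + 15*y + 50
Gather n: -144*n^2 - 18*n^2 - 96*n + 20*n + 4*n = -162*n^2 - 72*n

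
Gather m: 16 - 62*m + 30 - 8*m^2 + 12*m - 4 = -8*m^2 - 50*m + 42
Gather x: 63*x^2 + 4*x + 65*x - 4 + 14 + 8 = 63*x^2 + 69*x + 18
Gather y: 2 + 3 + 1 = 6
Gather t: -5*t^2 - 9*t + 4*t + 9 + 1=-5*t^2 - 5*t + 10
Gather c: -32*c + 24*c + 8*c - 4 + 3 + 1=0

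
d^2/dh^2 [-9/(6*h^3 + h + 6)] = 18*(18*h*(6*h^3 + h + 6) - (18*h^2 + 1)^2)/(6*h^3 + h + 6)^3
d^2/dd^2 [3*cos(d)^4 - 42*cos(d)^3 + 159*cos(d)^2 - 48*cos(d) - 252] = -48*sin(d)^4 + 696*sin(d)^2 + 159*cos(d)/2 + 189*cos(3*d)/2 - 330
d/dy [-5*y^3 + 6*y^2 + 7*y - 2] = -15*y^2 + 12*y + 7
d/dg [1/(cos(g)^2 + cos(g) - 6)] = (2*cos(g) + 1)*sin(g)/(cos(g)^2 + cos(g) - 6)^2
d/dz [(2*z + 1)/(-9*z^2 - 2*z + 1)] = 2*(9*z^2 + 9*z + 2)/(81*z^4 + 36*z^3 - 14*z^2 - 4*z + 1)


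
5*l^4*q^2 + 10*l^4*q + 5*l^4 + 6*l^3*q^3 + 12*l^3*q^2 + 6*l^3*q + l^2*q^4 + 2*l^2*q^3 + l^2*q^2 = (l + q)*(5*l + q)*(l*q + l)^2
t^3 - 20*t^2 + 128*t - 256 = (t - 8)^2*(t - 4)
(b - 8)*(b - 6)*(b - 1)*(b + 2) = b^4 - 13*b^3 + 32*b^2 + 76*b - 96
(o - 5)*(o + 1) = o^2 - 4*o - 5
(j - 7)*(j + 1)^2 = j^3 - 5*j^2 - 13*j - 7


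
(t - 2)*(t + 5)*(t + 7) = t^3 + 10*t^2 + 11*t - 70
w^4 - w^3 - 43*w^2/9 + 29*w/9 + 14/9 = (w - 7/3)*(w - 1)*(w + 1/3)*(w + 2)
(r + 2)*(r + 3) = r^2 + 5*r + 6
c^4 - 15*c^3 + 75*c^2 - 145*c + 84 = (c - 7)*(c - 4)*(c - 3)*(c - 1)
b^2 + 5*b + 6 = (b + 2)*(b + 3)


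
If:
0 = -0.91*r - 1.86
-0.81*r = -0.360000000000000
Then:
No Solution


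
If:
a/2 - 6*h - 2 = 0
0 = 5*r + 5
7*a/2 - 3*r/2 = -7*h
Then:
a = 10/49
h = -31/98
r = -1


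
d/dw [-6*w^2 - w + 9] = -12*w - 1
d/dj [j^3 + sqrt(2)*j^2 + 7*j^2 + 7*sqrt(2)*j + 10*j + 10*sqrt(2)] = 3*j^2 + 2*sqrt(2)*j + 14*j + 7*sqrt(2) + 10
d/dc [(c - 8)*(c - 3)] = 2*c - 11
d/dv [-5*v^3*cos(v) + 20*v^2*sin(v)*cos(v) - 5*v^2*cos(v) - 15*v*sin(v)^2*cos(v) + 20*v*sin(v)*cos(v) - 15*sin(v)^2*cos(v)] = 5*v^3*sin(v) + 5*v^2*sin(v) - 15*v^2*cos(v) + 20*v^2*cos(2*v) + 15*v*sin(v)/4 - 45*v*sin(3*v)/4 + 20*sqrt(2)*v*sin(2*v + pi/4) - 10*v*cos(v) + 10*sin(2*v) - 45*sin(3*v)/4 + 15*cos(3*v)/4 - 15*sqrt(2)*cos(v + pi/4)/4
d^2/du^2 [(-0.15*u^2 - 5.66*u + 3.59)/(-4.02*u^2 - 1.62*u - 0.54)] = (3.5527136788005e-15*u^4 + 180.982008*u^3 - 350.048736*u^2 - 213.997464*u - 13.072104)/(64.964808*u^6 + 78.539544*u^5 + 57.830112*u^4 + 25.351704*u^3 + 7.768224*u^2 + 1.417176*u + 0.157464)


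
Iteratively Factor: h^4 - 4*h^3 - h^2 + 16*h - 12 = (h - 1)*(h^3 - 3*h^2 - 4*h + 12) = (h - 2)*(h - 1)*(h^2 - h - 6) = (h - 3)*(h - 2)*(h - 1)*(h + 2)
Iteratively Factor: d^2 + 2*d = (d + 2)*(d)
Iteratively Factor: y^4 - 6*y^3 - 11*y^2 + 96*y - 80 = (y - 1)*(y^3 - 5*y^2 - 16*y + 80) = (y - 1)*(y + 4)*(y^2 - 9*y + 20) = (y - 5)*(y - 1)*(y + 4)*(y - 4)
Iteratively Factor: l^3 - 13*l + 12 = (l - 3)*(l^2 + 3*l - 4) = (l - 3)*(l + 4)*(l - 1)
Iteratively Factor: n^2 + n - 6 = (n + 3)*(n - 2)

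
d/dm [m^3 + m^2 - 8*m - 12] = 3*m^2 + 2*m - 8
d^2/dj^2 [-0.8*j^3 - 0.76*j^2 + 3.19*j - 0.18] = -4.8*j - 1.52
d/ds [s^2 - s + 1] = 2*s - 1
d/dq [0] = 0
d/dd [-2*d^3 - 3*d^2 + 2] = 6*d*(-d - 1)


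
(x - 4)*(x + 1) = x^2 - 3*x - 4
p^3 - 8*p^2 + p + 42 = (p - 7)*(p - 3)*(p + 2)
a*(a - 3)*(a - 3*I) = a^3 - 3*a^2 - 3*I*a^2 + 9*I*a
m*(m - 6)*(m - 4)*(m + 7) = m^4 - 3*m^3 - 46*m^2 + 168*m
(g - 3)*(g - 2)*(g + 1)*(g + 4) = g^4 - 15*g^2 + 10*g + 24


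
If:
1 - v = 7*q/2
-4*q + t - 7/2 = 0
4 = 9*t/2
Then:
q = -47/72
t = 8/9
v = 473/144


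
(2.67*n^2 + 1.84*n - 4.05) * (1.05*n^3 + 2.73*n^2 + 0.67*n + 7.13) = 2.8035*n^5 + 9.2211*n^4 + 2.5596*n^3 + 9.2134*n^2 + 10.4057*n - 28.8765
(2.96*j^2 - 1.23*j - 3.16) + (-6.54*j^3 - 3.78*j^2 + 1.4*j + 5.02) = -6.54*j^3 - 0.82*j^2 + 0.17*j + 1.86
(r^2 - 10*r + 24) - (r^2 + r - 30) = 54 - 11*r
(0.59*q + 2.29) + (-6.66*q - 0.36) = 1.93 - 6.07*q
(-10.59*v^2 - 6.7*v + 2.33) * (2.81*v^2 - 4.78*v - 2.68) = -29.7579*v^4 + 31.7932*v^3 + 66.9545*v^2 + 6.8186*v - 6.2444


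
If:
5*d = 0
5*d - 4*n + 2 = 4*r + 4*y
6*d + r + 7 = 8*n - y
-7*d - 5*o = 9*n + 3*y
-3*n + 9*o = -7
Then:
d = 0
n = 5/6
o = -1/2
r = 4/3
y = -5/3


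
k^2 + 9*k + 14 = (k + 2)*(k + 7)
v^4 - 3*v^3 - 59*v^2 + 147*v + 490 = (v - 7)*(v - 5)*(v + 2)*(v + 7)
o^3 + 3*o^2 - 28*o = o*(o - 4)*(o + 7)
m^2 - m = m*(m - 1)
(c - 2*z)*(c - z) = c^2 - 3*c*z + 2*z^2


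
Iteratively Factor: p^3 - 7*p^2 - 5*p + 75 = (p - 5)*(p^2 - 2*p - 15) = (p - 5)^2*(p + 3)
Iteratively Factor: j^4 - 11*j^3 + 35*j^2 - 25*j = (j - 5)*(j^3 - 6*j^2 + 5*j) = (j - 5)^2*(j^2 - j) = j*(j - 5)^2*(j - 1)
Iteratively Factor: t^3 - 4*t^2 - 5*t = (t)*(t^2 - 4*t - 5) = t*(t + 1)*(t - 5)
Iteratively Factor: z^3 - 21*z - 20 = (z + 4)*(z^2 - 4*z - 5) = (z + 1)*(z + 4)*(z - 5)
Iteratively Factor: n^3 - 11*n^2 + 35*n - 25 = (n - 1)*(n^2 - 10*n + 25) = (n - 5)*(n - 1)*(n - 5)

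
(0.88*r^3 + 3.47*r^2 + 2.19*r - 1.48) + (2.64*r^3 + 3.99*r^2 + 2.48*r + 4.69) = 3.52*r^3 + 7.46*r^2 + 4.67*r + 3.21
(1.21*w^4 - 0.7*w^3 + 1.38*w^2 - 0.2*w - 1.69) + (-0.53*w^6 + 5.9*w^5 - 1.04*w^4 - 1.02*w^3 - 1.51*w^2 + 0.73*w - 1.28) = -0.53*w^6 + 5.9*w^5 + 0.17*w^4 - 1.72*w^3 - 0.13*w^2 + 0.53*w - 2.97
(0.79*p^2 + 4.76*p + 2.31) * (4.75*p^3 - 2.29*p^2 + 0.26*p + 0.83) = 3.7525*p^5 + 20.8009*p^4 + 0.277500000000002*p^3 - 3.3966*p^2 + 4.5514*p + 1.9173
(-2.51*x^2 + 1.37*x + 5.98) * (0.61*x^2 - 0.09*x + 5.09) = -1.5311*x^4 + 1.0616*x^3 - 9.2514*x^2 + 6.4351*x + 30.4382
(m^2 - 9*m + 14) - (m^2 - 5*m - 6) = 20 - 4*m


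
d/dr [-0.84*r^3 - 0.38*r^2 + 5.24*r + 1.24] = -2.52*r^2 - 0.76*r + 5.24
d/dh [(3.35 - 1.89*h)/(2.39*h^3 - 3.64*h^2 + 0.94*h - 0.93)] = (9.0342*h^3 - 30.8991*h^2 + 24.388*h - 1.3913)/(5.7121*h^6 - 17.3992*h^5 + 17.7428*h^4 - 11.2886*h^3 + 7.654*h^2 - 1.7484*h + 0.8649)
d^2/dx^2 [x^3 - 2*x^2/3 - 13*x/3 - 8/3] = 6*x - 4/3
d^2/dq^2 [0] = 0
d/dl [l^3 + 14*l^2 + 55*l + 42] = 3*l^2 + 28*l + 55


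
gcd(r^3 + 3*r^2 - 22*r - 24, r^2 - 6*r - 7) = r + 1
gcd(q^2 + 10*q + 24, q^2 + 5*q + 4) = q + 4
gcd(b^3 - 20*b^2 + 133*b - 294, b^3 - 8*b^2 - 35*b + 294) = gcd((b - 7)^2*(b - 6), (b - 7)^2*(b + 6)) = b^2 - 14*b + 49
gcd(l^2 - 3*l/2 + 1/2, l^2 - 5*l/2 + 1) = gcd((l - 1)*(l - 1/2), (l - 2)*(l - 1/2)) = l - 1/2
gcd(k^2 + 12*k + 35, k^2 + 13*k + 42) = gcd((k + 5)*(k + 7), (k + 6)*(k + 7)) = k + 7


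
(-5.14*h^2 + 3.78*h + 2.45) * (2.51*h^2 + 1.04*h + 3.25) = -12.9014*h^4 + 4.1422*h^3 - 6.6243*h^2 + 14.833*h + 7.9625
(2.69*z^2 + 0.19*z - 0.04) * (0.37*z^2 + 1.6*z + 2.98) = 0.9953*z^4 + 4.3743*z^3 + 8.3054*z^2 + 0.5022*z - 0.1192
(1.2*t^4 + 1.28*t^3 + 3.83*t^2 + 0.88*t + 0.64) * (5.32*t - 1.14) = 6.384*t^5 + 5.4416*t^4 + 18.9164*t^3 + 0.3154*t^2 + 2.4016*t - 0.7296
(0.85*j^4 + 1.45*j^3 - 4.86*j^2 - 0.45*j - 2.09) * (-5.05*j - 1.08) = -4.2925*j^5 - 8.2405*j^4 + 22.977*j^3 + 7.5213*j^2 + 11.0405*j + 2.2572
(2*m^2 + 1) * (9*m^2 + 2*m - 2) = 18*m^4 + 4*m^3 + 5*m^2 + 2*m - 2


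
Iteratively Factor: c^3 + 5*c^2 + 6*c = (c + 2)*(c^2 + 3*c) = c*(c + 2)*(c + 3)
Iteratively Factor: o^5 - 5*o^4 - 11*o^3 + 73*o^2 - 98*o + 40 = (o - 5)*(o^4 - 11*o^2 + 18*o - 8) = (o - 5)*(o - 1)*(o^3 + o^2 - 10*o + 8) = (o - 5)*(o - 1)*(o + 4)*(o^2 - 3*o + 2) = (o - 5)*(o - 2)*(o - 1)*(o + 4)*(o - 1)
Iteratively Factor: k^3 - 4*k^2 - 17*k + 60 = (k + 4)*(k^2 - 8*k + 15) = (k - 5)*(k + 4)*(k - 3)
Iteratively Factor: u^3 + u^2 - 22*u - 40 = (u + 4)*(u^2 - 3*u - 10) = (u - 5)*(u + 4)*(u + 2)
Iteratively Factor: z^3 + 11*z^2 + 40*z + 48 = (z + 4)*(z^2 + 7*z + 12) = (z + 3)*(z + 4)*(z + 4)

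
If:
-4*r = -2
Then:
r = 1/2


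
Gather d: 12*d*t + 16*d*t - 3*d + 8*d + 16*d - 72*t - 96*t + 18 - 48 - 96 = d*(28*t + 21) - 168*t - 126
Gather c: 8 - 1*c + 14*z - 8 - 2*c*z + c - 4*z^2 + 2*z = -2*c*z - 4*z^2 + 16*z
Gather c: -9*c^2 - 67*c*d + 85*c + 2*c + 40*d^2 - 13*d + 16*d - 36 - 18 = -9*c^2 + c*(87 - 67*d) + 40*d^2 + 3*d - 54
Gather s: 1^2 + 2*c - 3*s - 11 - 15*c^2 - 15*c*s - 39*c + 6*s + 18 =-15*c^2 - 37*c + s*(3 - 15*c) + 8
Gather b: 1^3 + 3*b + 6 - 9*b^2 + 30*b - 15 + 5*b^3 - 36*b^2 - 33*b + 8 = 5*b^3 - 45*b^2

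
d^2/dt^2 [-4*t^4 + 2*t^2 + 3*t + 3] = 4 - 48*t^2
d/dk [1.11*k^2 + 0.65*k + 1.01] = 2.22*k + 0.65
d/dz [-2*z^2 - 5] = -4*z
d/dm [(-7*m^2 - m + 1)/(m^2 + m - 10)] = 3*(-2*m^2 + 46*m + 3)/(m^4 + 2*m^3 - 19*m^2 - 20*m + 100)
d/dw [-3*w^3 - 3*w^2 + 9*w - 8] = -9*w^2 - 6*w + 9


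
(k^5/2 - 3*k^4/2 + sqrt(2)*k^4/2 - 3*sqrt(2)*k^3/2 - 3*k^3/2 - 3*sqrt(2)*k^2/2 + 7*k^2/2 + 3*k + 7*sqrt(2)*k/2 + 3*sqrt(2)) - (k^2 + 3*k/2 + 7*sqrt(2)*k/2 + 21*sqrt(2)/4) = k^5/2 - 3*k^4/2 + sqrt(2)*k^4/2 - 3*sqrt(2)*k^3/2 - 3*k^3/2 - 3*sqrt(2)*k^2/2 + 5*k^2/2 + 3*k/2 - 9*sqrt(2)/4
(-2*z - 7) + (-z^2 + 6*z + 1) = -z^2 + 4*z - 6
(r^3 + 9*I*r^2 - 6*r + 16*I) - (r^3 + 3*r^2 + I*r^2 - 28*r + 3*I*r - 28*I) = -3*r^2 + 8*I*r^2 + 22*r - 3*I*r + 44*I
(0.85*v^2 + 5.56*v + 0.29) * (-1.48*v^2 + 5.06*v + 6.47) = -1.258*v^4 - 3.9278*v^3 + 33.2039*v^2 + 37.4406*v + 1.8763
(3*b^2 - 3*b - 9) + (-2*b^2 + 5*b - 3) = b^2 + 2*b - 12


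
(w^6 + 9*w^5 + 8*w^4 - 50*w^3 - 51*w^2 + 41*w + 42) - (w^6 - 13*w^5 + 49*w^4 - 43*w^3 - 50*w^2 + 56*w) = 22*w^5 - 41*w^4 - 7*w^3 - w^2 - 15*w + 42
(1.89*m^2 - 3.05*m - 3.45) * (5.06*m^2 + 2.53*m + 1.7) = 9.5634*m^4 - 10.6513*m^3 - 21.9605*m^2 - 13.9135*m - 5.865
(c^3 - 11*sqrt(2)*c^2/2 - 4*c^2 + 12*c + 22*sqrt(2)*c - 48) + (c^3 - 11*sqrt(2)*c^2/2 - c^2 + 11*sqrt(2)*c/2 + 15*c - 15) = 2*c^3 - 11*sqrt(2)*c^2 - 5*c^2 + 27*c + 55*sqrt(2)*c/2 - 63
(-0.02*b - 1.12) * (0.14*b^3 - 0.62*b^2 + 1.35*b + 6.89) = -0.0028*b^4 - 0.1444*b^3 + 0.6674*b^2 - 1.6498*b - 7.7168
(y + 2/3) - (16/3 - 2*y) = 3*y - 14/3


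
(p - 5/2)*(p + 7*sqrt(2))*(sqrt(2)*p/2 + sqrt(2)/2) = sqrt(2)*p^3/2 - 3*sqrt(2)*p^2/4 + 7*p^2 - 21*p/2 - 5*sqrt(2)*p/4 - 35/2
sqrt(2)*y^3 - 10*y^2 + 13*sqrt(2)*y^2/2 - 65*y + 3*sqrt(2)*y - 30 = (y + 6)*(y - 5*sqrt(2))*(sqrt(2)*y + sqrt(2)/2)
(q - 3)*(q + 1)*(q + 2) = q^3 - 7*q - 6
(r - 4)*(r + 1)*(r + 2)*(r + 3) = r^4 + 2*r^3 - 13*r^2 - 38*r - 24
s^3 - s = s*(s - 1)*(s + 1)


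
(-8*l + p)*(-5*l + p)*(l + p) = 40*l^3 + 27*l^2*p - 12*l*p^2 + p^3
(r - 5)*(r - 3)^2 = r^3 - 11*r^2 + 39*r - 45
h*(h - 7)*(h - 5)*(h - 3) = h^4 - 15*h^3 + 71*h^2 - 105*h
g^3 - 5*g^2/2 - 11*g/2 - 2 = (g - 4)*(g + 1/2)*(g + 1)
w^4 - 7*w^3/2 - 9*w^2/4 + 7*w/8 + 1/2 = (w - 4)*(w - 1/2)*(w + 1/2)^2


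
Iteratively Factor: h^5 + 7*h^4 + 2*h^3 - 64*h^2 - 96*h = (h + 4)*(h^4 + 3*h^3 - 10*h^2 - 24*h) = h*(h + 4)*(h^3 + 3*h^2 - 10*h - 24) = h*(h + 2)*(h + 4)*(h^2 + h - 12) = h*(h - 3)*(h + 2)*(h + 4)*(h + 4)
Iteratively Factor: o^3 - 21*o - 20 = (o + 1)*(o^2 - o - 20) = (o - 5)*(o + 1)*(o + 4)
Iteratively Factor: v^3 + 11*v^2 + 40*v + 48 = (v + 4)*(v^2 + 7*v + 12) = (v + 4)^2*(v + 3)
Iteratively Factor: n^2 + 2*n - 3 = (n + 3)*(n - 1)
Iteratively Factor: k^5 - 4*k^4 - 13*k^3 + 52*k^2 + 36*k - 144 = (k + 2)*(k^4 - 6*k^3 - k^2 + 54*k - 72) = (k + 2)*(k + 3)*(k^3 - 9*k^2 + 26*k - 24) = (k - 4)*(k + 2)*(k + 3)*(k^2 - 5*k + 6) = (k - 4)*(k - 3)*(k + 2)*(k + 3)*(k - 2)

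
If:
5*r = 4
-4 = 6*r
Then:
No Solution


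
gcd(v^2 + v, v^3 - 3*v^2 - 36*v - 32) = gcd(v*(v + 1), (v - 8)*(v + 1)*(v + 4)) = v + 1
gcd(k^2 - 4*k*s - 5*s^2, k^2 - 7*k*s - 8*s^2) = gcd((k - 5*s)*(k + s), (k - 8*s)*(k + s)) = k + s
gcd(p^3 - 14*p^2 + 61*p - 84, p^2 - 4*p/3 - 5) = p - 3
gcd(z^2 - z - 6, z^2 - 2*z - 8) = z + 2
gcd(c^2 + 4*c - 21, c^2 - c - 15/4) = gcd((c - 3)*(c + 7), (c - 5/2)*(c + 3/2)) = 1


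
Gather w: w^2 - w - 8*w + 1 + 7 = w^2 - 9*w + 8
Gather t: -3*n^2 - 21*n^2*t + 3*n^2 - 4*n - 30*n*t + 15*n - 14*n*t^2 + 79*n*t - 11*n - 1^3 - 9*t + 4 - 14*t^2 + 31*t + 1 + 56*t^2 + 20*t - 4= t^2*(42 - 14*n) + t*(-21*n^2 + 49*n + 42)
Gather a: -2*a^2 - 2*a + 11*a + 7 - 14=-2*a^2 + 9*a - 7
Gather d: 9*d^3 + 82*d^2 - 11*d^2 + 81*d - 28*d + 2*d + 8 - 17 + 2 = 9*d^3 + 71*d^2 + 55*d - 7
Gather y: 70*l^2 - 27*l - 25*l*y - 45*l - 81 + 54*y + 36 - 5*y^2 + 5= 70*l^2 - 72*l - 5*y^2 + y*(54 - 25*l) - 40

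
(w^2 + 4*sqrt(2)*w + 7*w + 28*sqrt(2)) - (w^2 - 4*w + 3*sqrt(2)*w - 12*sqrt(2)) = sqrt(2)*w + 11*w + 40*sqrt(2)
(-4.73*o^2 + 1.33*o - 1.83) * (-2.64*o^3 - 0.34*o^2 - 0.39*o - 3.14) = 12.4872*o^5 - 1.903*o^4 + 6.2237*o^3 + 14.9557*o^2 - 3.4625*o + 5.7462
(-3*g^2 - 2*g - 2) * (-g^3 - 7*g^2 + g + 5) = 3*g^5 + 23*g^4 + 13*g^3 - 3*g^2 - 12*g - 10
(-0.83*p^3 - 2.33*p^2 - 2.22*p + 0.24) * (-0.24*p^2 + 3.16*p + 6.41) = 0.1992*p^5 - 2.0636*p^4 - 12.1503*p^3 - 22.0081*p^2 - 13.4718*p + 1.5384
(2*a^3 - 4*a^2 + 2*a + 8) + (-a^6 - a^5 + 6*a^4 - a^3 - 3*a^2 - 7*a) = -a^6 - a^5 + 6*a^4 + a^3 - 7*a^2 - 5*a + 8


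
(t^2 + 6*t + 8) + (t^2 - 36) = 2*t^2 + 6*t - 28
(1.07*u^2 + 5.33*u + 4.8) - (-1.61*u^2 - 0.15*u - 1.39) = 2.68*u^2 + 5.48*u + 6.19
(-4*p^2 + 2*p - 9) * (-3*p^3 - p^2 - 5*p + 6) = 12*p^5 - 2*p^4 + 45*p^3 - 25*p^2 + 57*p - 54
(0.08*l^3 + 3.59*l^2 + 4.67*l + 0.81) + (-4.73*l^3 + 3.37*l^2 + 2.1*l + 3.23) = -4.65*l^3 + 6.96*l^2 + 6.77*l + 4.04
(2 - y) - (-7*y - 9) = 6*y + 11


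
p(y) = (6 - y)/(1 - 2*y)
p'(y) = -1/(1 - 2*y) + 2*(6 - y)/(1 - 2*y)^2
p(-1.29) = 2.04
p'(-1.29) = 0.86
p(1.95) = -1.40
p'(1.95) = 1.31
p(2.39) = -0.96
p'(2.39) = 0.77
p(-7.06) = 0.86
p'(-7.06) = 0.05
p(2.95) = -0.62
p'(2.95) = 0.46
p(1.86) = -1.52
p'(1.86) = 1.49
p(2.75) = -0.72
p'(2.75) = 0.54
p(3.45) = -0.43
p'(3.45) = 0.32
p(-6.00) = 0.92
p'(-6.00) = 0.07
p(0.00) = 6.00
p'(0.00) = 11.00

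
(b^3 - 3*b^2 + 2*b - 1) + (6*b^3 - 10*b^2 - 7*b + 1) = 7*b^3 - 13*b^2 - 5*b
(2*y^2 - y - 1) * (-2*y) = -4*y^3 + 2*y^2 + 2*y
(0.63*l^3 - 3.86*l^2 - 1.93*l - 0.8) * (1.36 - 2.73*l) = -1.7199*l^4 + 11.3946*l^3 + 0.0192999999999994*l^2 - 0.4408*l - 1.088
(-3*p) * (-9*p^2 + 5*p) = 27*p^3 - 15*p^2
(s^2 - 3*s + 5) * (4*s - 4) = 4*s^3 - 16*s^2 + 32*s - 20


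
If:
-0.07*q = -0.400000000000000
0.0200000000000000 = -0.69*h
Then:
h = -0.03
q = 5.71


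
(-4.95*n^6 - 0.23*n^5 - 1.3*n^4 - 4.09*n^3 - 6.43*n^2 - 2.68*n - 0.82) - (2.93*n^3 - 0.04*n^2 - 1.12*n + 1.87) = -4.95*n^6 - 0.23*n^5 - 1.3*n^4 - 7.02*n^3 - 6.39*n^2 - 1.56*n - 2.69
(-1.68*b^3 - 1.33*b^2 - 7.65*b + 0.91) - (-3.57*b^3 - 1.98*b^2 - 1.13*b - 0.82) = 1.89*b^3 + 0.65*b^2 - 6.52*b + 1.73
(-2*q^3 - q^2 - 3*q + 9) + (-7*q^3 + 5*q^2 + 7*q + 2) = -9*q^3 + 4*q^2 + 4*q + 11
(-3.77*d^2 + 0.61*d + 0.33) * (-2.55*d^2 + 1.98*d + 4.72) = 9.6135*d^4 - 9.0201*d^3 - 17.4281*d^2 + 3.5326*d + 1.5576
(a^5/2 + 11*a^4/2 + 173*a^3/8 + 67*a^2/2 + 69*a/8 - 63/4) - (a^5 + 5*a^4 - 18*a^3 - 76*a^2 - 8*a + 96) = -a^5/2 + a^4/2 + 317*a^3/8 + 219*a^2/2 + 133*a/8 - 447/4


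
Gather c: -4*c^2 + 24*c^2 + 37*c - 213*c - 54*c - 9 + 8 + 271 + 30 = 20*c^2 - 230*c + 300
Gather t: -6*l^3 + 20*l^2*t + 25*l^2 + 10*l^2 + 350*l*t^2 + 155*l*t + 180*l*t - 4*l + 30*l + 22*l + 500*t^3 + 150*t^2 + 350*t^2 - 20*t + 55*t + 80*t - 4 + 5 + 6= -6*l^3 + 35*l^2 + 48*l + 500*t^3 + t^2*(350*l + 500) + t*(20*l^2 + 335*l + 115) + 7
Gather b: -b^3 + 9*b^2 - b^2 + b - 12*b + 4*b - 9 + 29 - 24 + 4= -b^3 + 8*b^2 - 7*b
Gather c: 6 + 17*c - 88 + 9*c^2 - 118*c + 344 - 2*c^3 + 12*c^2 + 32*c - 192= -2*c^3 + 21*c^2 - 69*c + 70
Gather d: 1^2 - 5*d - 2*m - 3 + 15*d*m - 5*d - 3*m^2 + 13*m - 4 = d*(15*m - 10) - 3*m^2 + 11*m - 6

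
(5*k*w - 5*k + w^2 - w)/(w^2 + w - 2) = (5*k + w)/(w + 2)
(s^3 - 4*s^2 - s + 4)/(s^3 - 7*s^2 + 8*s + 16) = (s - 1)/(s - 4)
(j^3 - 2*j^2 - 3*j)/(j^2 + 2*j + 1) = j*(j - 3)/(j + 1)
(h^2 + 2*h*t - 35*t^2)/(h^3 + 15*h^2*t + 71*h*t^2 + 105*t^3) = (h - 5*t)/(h^2 + 8*h*t + 15*t^2)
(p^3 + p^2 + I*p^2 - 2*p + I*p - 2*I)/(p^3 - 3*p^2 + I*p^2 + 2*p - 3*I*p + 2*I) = (p + 2)/(p - 2)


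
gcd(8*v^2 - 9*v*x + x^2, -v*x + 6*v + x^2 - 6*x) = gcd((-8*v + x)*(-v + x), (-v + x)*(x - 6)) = -v + x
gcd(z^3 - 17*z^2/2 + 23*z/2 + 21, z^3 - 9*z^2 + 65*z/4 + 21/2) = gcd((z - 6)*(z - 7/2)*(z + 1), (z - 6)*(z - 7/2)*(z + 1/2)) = z^2 - 19*z/2 + 21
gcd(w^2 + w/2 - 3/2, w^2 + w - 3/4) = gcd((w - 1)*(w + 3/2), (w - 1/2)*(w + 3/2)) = w + 3/2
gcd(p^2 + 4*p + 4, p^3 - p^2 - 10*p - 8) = p + 2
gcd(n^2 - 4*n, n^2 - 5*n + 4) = n - 4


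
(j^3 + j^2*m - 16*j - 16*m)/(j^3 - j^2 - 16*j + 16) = (j + m)/(j - 1)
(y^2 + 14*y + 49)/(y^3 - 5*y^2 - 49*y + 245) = (y + 7)/(y^2 - 12*y + 35)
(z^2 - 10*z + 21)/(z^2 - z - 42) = (z - 3)/(z + 6)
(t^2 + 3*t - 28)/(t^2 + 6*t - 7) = (t - 4)/(t - 1)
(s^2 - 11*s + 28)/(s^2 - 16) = (s - 7)/(s + 4)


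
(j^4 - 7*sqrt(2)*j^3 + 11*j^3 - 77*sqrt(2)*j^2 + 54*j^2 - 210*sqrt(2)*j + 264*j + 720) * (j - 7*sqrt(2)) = j^5 - 14*sqrt(2)*j^4 + 11*j^4 - 154*sqrt(2)*j^3 + 152*j^3 - 588*sqrt(2)*j^2 + 1342*j^2 - 1848*sqrt(2)*j + 3660*j - 5040*sqrt(2)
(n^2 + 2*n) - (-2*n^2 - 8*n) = 3*n^2 + 10*n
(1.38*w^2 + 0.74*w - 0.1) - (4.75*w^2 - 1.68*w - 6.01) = -3.37*w^2 + 2.42*w + 5.91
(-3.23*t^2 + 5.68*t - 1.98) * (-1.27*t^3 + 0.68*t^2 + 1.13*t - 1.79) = 4.1021*t^5 - 9.41*t^4 + 2.7271*t^3 + 10.8537*t^2 - 12.4046*t + 3.5442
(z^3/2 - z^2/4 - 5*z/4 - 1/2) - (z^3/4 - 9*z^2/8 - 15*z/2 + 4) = z^3/4 + 7*z^2/8 + 25*z/4 - 9/2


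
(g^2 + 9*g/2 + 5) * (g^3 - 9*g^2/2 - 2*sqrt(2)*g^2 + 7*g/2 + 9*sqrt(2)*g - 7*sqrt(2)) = g^5 - 2*sqrt(2)*g^4 - 47*g^3/4 - 27*g^2/4 + 47*sqrt(2)*g^2/2 + 35*g/2 + 27*sqrt(2)*g/2 - 35*sqrt(2)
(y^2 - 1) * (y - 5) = y^3 - 5*y^2 - y + 5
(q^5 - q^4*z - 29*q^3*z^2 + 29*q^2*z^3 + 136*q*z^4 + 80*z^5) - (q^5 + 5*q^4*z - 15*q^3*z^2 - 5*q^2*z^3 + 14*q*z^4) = -6*q^4*z - 14*q^3*z^2 + 34*q^2*z^3 + 122*q*z^4 + 80*z^5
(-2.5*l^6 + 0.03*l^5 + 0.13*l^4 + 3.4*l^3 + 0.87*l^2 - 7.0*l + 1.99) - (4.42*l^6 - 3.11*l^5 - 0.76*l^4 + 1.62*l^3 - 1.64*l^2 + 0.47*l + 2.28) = -6.92*l^6 + 3.14*l^5 + 0.89*l^4 + 1.78*l^3 + 2.51*l^2 - 7.47*l - 0.29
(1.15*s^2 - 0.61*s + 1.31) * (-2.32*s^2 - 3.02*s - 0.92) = -2.668*s^4 - 2.0578*s^3 - 2.255*s^2 - 3.395*s - 1.2052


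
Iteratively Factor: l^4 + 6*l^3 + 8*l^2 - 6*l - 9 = (l + 3)*(l^3 + 3*l^2 - l - 3) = (l - 1)*(l + 3)*(l^2 + 4*l + 3) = (l - 1)*(l + 3)^2*(l + 1)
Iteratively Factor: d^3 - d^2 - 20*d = (d + 4)*(d^2 - 5*d) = (d - 5)*(d + 4)*(d)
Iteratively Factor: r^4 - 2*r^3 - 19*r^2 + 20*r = (r)*(r^3 - 2*r^2 - 19*r + 20) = r*(r + 4)*(r^2 - 6*r + 5) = r*(r - 1)*(r + 4)*(r - 5)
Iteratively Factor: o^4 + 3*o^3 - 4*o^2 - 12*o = (o - 2)*(o^3 + 5*o^2 + 6*o) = (o - 2)*(o + 2)*(o^2 + 3*o) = o*(o - 2)*(o + 2)*(o + 3)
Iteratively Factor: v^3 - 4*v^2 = (v - 4)*(v^2) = v*(v - 4)*(v)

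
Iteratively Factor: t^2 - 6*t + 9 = (t - 3)*(t - 3)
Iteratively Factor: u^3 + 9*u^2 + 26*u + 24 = (u + 3)*(u^2 + 6*u + 8) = (u + 3)*(u + 4)*(u + 2)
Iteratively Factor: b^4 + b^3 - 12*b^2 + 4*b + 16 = (b - 2)*(b^3 + 3*b^2 - 6*b - 8) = (b - 2)*(b + 1)*(b^2 + 2*b - 8) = (b - 2)^2*(b + 1)*(b + 4)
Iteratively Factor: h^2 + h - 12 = (h + 4)*(h - 3)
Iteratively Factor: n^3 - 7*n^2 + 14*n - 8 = (n - 1)*(n^2 - 6*n + 8) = (n - 2)*(n - 1)*(n - 4)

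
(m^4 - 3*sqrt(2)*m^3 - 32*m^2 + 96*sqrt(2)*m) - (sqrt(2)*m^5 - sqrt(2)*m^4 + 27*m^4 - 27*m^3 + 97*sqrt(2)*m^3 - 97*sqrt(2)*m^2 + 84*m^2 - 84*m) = -sqrt(2)*m^5 - 26*m^4 + sqrt(2)*m^4 - 100*sqrt(2)*m^3 + 27*m^3 - 116*m^2 + 97*sqrt(2)*m^2 + 84*m + 96*sqrt(2)*m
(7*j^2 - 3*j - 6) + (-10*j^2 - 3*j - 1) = -3*j^2 - 6*j - 7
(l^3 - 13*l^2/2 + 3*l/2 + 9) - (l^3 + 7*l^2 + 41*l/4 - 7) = -27*l^2/2 - 35*l/4 + 16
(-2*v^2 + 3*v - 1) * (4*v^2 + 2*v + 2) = -8*v^4 + 8*v^3 - 2*v^2 + 4*v - 2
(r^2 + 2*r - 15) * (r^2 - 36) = r^4 + 2*r^3 - 51*r^2 - 72*r + 540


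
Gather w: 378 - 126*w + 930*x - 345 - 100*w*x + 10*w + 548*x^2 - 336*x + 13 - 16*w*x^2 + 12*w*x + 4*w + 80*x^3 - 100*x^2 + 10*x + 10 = w*(-16*x^2 - 88*x - 112) + 80*x^3 + 448*x^2 + 604*x + 56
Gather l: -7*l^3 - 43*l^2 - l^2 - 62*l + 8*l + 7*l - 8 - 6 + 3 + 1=-7*l^3 - 44*l^2 - 47*l - 10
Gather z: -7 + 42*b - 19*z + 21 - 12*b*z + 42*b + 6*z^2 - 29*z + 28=84*b + 6*z^2 + z*(-12*b - 48) + 42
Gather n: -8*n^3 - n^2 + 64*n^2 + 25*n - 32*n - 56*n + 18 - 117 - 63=-8*n^3 + 63*n^2 - 63*n - 162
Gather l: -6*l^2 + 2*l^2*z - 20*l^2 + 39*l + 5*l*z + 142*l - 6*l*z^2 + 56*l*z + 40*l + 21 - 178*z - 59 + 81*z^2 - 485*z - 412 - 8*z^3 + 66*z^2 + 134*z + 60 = l^2*(2*z - 26) + l*(-6*z^2 + 61*z + 221) - 8*z^3 + 147*z^2 - 529*z - 390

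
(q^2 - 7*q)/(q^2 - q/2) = 2*(q - 7)/(2*q - 1)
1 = 1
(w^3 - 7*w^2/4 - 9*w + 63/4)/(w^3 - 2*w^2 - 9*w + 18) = (w - 7/4)/(w - 2)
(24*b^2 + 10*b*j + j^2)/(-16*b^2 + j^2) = (-6*b - j)/(4*b - j)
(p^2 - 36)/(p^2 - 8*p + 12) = (p + 6)/(p - 2)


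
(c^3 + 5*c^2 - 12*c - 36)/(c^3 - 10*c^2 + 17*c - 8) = (c^3 + 5*c^2 - 12*c - 36)/(c^3 - 10*c^2 + 17*c - 8)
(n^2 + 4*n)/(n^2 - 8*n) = (n + 4)/(n - 8)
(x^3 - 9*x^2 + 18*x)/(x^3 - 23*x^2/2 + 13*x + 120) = 2*x*(x - 3)/(2*x^2 - 11*x - 40)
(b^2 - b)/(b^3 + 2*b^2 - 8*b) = (b - 1)/(b^2 + 2*b - 8)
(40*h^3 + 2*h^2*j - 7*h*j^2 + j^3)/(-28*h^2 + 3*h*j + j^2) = (-10*h^2 - 3*h*j + j^2)/(7*h + j)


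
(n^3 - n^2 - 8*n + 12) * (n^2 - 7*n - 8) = n^5 - 8*n^4 - 9*n^3 + 76*n^2 - 20*n - 96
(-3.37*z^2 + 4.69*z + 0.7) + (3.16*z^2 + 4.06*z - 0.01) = -0.21*z^2 + 8.75*z + 0.69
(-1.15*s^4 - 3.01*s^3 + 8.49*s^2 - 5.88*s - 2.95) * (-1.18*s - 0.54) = 1.357*s^5 + 4.1728*s^4 - 8.3928*s^3 + 2.3538*s^2 + 6.6562*s + 1.593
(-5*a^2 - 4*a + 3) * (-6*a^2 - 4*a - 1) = 30*a^4 + 44*a^3 + 3*a^2 - 8*a - 3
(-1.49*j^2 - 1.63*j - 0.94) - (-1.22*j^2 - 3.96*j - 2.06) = -0.27*j^2 + 2.33*j + 1.12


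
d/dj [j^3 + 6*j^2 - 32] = 3*j*(j + 4)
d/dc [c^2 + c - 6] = 2*c + 1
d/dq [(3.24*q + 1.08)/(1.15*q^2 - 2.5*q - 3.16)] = (3.726*q^2 - 8.1*q - (2.3*q - 2.5)*(3.24*q + 1.08) - 10.2384)/(-1.15*q^2 + 2.5*q + 3.16)^2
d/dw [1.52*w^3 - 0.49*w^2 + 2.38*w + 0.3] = 4.56*w^2 - 0.98*w + 2.38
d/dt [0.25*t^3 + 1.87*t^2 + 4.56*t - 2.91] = 0.75*t^2 + 3.74*t + 4.56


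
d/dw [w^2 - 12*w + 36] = 2*w - 12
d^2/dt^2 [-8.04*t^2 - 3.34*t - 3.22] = -16.0800000000000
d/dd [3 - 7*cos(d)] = 7*sin(d)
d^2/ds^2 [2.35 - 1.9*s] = 0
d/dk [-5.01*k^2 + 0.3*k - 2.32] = 0.3 - 10.02*k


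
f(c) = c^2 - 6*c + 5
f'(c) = 2*c - 6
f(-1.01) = 12.08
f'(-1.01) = -8.02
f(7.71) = 18.18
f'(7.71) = 9.42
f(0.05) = 4.70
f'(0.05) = -5.90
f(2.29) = -3.50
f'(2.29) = -1.42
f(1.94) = -2.88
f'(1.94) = -2.12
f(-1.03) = 12.24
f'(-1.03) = -8.06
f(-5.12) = 61.93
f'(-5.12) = -16.24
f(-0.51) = 8.32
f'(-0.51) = -7.02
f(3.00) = -4.00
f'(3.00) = 0.00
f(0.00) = 5.00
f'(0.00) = -6.00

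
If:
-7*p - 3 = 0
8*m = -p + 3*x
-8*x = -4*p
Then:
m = -3/112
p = -3/7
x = -3/14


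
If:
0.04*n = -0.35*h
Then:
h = -0.114285714285714*n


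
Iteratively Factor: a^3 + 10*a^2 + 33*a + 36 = (a + 3)*(a^2 + 7*a + 12) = (a + 3)^2*(a + 4)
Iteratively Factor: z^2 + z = (z + 1)*(z)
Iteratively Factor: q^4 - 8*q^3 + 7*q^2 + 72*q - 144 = (q - 4)*(q^3 - 4*q^2 - 9*q + 36) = (q - 4)^2*(q^2 - 9) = (q - 4)^2*(q - 3)*(q + 3)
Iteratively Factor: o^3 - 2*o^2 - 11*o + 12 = (o - 4)*(o^2 + 2*o - 3) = (o - 4)*(o + 3)*(o - 1)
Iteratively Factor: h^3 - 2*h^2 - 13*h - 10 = (h + 2)*(h^2 - 4*h - 5) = (h + 1)*(h + 2)*(h - 5)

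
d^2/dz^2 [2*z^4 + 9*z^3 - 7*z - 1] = 6*z*(4*z + 9)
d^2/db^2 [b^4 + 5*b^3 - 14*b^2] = 12*b^2 + 30*b - 28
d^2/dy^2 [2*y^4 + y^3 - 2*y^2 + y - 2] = 24*y^2 + 6*y - 4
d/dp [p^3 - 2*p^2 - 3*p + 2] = 3*p^2 - 4*p - 3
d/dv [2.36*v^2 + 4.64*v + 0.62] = 4.72*v + 4.64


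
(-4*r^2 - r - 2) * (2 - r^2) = 4*r^4 + r^3 - 6*r^2 - 2*r - 4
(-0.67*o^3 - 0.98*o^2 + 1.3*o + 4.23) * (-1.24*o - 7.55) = 0.8308*o^4 + 6.2737*o^3 + 5.787*o^2 - 15.0602*o - 31.9365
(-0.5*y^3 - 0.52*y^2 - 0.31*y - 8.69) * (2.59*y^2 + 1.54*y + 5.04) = -1.295*y^5 - 2.1168*y^4 - 4.1237*y^3 - 25.6053*y^2 - 14.945*y - 43.7976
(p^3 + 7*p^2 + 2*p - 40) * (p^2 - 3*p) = p^5 + 4*p^4 - 19*p^3 - 46*p^2 + 120*p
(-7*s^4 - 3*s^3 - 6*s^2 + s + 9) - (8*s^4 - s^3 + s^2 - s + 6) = -15*s^4 - 2*s^3 - 7*s^2 + 2*s + 3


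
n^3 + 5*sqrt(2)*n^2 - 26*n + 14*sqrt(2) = (n - sqrt(2))^2*(n + 7*sqrt(2))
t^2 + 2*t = t*(t + 2)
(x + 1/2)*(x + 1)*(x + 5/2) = x^3 + 4*x^2 + 17*x/4 + 5/4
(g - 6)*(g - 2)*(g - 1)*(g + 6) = g^4 - 3*g^3 - 34*g^2 + 108*g - 72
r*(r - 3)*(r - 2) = r^3 - 5*r^2 + 6*r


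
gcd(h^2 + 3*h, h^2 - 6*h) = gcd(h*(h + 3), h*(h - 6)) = h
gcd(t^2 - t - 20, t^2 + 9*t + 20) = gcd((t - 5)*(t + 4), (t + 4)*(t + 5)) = t + 4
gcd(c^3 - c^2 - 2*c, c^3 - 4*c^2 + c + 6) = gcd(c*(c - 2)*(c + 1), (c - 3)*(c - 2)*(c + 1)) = c^2 - c - 2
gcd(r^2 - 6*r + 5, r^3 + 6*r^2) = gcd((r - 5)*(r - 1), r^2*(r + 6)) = 1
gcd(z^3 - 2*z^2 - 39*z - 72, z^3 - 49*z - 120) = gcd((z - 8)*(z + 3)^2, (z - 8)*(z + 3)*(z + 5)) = z^2 - 5*z - 24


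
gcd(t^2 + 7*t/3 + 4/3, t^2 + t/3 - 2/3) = t + 1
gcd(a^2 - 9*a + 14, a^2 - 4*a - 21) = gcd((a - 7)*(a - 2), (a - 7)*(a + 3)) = a - 7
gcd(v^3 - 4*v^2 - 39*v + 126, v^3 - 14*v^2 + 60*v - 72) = 1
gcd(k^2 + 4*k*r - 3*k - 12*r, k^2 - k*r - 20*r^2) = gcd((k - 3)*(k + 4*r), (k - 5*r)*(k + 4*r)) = k + 4*r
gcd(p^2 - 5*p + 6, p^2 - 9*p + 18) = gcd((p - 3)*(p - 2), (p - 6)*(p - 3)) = p - 3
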